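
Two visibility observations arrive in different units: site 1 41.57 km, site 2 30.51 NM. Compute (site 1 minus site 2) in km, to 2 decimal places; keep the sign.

-14.93 km

site 2: 30.51 nmi = 56.5045 km.
Difference: 41.5700 − 56.5045 = -14.93 km.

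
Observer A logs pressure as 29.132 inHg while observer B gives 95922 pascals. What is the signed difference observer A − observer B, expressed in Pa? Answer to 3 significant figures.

observer A: 29.132 inHg = 98652.28 Pa.
Difference: 98652.28 − 95922.00 = 2730 Pa.

2730 Pa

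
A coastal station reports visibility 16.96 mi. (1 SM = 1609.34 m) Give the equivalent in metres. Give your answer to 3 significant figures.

27300 m

1 SM = 1609.34 m, so 16.96 × 1609.34 = 27300 m.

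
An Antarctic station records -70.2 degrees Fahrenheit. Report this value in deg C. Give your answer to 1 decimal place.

-56.8 °C

°C = (°F − 32) × 5/9 = (-70.2 − 32) / 1.8 = -56.8 °C.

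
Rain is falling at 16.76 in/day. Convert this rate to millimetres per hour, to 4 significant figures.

17.74 mm/hour

16.76 in/day × 25.4 mm/in × 0.0416667 day/hour = 17.74 mm/hour.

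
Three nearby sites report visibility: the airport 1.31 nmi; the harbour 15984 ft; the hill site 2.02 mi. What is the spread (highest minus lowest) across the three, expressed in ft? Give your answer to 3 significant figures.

the airport: 1.31 nmi = 7959.71 ft.
the hill site: 2.02 SM = 10665.60 ft.
Spread: 15984.00 − 7959.71 = 8020 ft.

8020 ft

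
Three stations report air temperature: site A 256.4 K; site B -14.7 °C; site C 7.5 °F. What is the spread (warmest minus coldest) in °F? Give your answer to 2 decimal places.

site A: 256.4 K = -16.750 °C.
site C: 7.5 °F = -13.611 °C.
Spread: (-13.611) − (-16.750) = 3.139 °C = 5.65 °F.

5.65 °F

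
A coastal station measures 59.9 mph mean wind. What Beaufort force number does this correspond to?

59.9 mph = 26.8 m/s, which is Beaufort 10 (storm, 24.5–28.4 m/s).

Beaufort force 10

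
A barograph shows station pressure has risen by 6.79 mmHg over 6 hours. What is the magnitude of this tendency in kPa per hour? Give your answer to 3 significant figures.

0.151 kPa per hour

6.79 mmHg / 6 h × 0.133322 kPa/mmHg = 0.151 kPa/h.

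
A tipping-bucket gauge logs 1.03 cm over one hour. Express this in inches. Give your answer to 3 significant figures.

0.406 in

1 cm = 0.393701 in, so 1.03 × 0.393701 = 0.406 in.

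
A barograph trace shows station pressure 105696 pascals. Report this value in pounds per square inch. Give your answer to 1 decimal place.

1 Pa = 0.000145038 psi, so 105696 × 0.000145038 = 15.3 psi.

15.3 psi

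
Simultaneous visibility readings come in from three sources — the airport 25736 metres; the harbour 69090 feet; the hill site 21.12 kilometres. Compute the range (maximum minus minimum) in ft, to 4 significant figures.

15350 ft

the airport: 25736 m = 84435.70 ft.
the hill site: 21.12 km = 69291.34 ft.
Spread: 84435.70 − 69090.00 = 15350 ft.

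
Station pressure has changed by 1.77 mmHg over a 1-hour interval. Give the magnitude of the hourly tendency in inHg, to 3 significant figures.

0.0697 inHg per hour

1.77 mmHg / 1 h × 0.0393701 inHg/mmHg = 0.0697 inHg/h.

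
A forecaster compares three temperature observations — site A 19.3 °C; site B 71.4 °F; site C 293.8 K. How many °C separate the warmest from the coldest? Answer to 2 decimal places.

2.59 °C

site B: 71.4 °F = 21.889 °C.
site C: 293.8 K = 20.650 °C.
Spread: 21.889 − 19.300 = 2.589 °C.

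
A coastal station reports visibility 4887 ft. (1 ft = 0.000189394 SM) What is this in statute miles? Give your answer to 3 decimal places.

1 ft = 0.000189394 SM, so 4887 × 0.000189394 = 0.926 SM.

0.926 SM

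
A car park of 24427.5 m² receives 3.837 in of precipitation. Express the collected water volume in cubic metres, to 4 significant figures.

Depth: 3.837 in × 25.4 = 97.4598 mm.
1 mm over 1 m² is 1 L, so volume = 97.4598 × 24427.5 = 2380699.3 L = 2381 m³.

2381 cubic metres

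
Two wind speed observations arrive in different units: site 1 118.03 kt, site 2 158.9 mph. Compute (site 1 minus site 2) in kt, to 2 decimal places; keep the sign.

site 2: 158.9 mph = 138.0803 kt.
Difference: 118.0300 − 138.0803 = -20.05 kt.

-20.05 kt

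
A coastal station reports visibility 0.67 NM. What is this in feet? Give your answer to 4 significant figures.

1 nmi = 6076.12 ft, so 0.67 × 6076.12 = 4071 ft.

4071 ft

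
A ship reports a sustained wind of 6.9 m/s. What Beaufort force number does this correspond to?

6.9 m/s lies in the Beaufort 4 band (moderate breeze, 5.5–7.9 m/s).

Beaufort force 4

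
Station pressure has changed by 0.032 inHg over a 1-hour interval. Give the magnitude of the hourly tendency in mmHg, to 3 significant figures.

0.813 mmHg per hour

0.032 inHg / 1 h × 25.4 mmHg/inHg = 0.813 mmHg/h.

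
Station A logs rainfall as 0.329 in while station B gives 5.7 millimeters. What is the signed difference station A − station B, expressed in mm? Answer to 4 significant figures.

2.657 mm

station A: 0.329 in = 8.35660 mm.
Difference: 8.35660 − 5.70000 = 2.657 mm.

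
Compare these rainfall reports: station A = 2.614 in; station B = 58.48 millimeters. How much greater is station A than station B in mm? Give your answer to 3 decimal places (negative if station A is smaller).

7.916 mm

station A: 2.614 in = 66.39560 mm.
Difference: 66.39560 − 58.48000 = 7.916 mm.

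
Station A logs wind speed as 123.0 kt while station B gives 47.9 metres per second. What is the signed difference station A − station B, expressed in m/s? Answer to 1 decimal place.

station A: 123.0 kt = 63.277 m/s.
Difference: 63.277 − 47.900 = 15.4 m/s.

15.4 m/s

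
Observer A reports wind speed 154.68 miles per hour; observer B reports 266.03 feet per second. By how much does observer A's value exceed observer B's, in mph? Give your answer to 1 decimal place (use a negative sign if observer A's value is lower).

observer B: 266.03 ft/s = 181.384 mph.
Difference: 154.680 − 181.384 = -26.7 mph.

-26.7 mph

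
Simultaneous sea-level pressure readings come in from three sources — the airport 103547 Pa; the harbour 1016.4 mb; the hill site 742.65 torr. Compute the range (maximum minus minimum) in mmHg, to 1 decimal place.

34.0 mmHg

the airport: 103547 Pa = 776.666 mmHg.
the harbour: 1016.4 mb = 762.363 mmHg.
Spread: 776.666 − 742.650 = 34.0 mmHg.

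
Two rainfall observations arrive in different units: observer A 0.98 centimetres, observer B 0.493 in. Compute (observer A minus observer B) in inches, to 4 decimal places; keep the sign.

-0.1072 in

observer A: 0.98 cm = 0.385827 in.
Difference: 0.385827 − 0.493000 = -0.1072 in.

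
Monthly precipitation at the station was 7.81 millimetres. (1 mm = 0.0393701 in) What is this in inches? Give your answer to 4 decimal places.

1 mm = 0.0393701 in, so 7.81 × 0.0393701 = 0.3075 in.

0.3075 in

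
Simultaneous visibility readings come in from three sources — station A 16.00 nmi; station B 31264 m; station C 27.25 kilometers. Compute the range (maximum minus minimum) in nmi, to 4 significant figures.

station B: 31264 m = 16.88121 nmi.
station C: 27.25 km = 14.71382 nmi.
Spread: 16.88121 − 14.71382 = 2.167 nmi.

2.167 nmi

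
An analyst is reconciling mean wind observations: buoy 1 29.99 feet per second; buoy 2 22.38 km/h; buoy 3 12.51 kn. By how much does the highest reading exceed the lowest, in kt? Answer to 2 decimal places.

buoy 1: 29.99 ft/s = 17.7686 kt.
buoy 2: 22.38 km/h = 12.0842 kt.
Spread: 17.7686 − 12.0842 = 5.68 kt.

5.68 kt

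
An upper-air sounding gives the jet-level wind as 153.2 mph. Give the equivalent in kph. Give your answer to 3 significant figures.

1 mph = 1.60934 km/h, so 153.2 × 1.60934 = 247 km/h.

247 km/h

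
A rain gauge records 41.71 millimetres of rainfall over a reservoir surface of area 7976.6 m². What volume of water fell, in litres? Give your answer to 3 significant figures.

333000 litres

1 mm over 1 m² is 1 L, so volume = 41.71 × 7976.6 = 332703.99 L ≈ 333000 L.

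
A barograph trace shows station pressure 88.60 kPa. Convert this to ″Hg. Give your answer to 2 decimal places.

1 kPa = 0.2953 inHg, so 88.60 × 0.2953 = 26.16 inHg.

26.16 inHg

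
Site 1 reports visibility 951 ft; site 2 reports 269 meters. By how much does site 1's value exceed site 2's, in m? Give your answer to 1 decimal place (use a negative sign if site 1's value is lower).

20.9 m

site 1: 951 ft = 289.865 m.
Difference: 289.865 − 269.000 = 20.9 m.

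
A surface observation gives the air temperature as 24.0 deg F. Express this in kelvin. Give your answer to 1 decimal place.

First to °C: -4.44 °C.
Then to K: 268.7 K.

268.7 K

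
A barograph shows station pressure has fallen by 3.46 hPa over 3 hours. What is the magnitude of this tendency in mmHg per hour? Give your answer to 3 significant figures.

3.46 hPa / 3 h × 0.750062 mmHg/hPa = 0.865 mmHg/h.

0.865 mmHg per hour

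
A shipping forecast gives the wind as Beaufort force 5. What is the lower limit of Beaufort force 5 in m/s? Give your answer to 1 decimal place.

8.0 m/s

Beaufort 5 (fresh breeze) spans 8.0–10.7 m/s.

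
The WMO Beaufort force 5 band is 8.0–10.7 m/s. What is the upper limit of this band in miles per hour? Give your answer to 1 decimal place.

8.0–10.7 m/s × 2.237 = 17.9–23.9 mph.

23.9 mph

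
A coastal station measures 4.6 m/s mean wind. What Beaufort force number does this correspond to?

Beaufort force 3

4.6 m/s lies in the Beaufort 3 band (gentle breeze, 3.4–5.4 m/s).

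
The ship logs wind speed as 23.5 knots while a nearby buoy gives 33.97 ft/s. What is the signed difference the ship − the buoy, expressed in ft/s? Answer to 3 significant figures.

5.69 ft/s

the ship: 23.5 kt = 39.6635 ft/s.
Difference: 39.6635 − 33.9700 = 5.69 ft/s.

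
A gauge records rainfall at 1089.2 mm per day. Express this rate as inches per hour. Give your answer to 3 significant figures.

1089.2 mm/day × 0.0393701 in/mm × 0.0416667 day/hour = 1.79 in/hour.

1.79 in/hour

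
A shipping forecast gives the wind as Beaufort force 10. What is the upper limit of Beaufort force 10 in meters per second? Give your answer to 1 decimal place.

28.4 m/s

Beaufort 10 (storm) spans 24.5–28.4 m/s.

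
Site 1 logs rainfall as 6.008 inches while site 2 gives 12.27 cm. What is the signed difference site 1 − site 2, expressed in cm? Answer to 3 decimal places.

site 1: 6.008 in = 15.26032 cm.
Difference: 15.26032 − 12.27000 = 2.990 cm.

2.990 cm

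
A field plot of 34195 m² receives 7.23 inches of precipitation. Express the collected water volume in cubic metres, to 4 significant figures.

6280 cubic metres

Depth: 7.23 in × 25.4 = 183.642 mm.
1 mm over 1 m² is 1 L, so volume = 183.642 × 34195 = 6279638.2 L = 6280 m³.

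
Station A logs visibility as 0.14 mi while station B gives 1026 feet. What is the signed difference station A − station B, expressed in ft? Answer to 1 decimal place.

-286.8 ft

station A: 0.14 SM = 739.200 ft.
Difference: 739.200 − 1026.000 = -286.8 ft.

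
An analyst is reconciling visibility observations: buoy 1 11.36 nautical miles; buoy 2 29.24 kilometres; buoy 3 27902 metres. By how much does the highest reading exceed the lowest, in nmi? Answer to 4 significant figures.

buoy 2: 29.24 km = 15.78834 nmi.
buoy 3: 27902 m = 15.06587 nmi.
Spread: 15.78834 − 11.36000 = 4.428 nmi.

4.428 nmi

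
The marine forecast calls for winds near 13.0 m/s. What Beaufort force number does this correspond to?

Beaufort force 6

13.0 m/s lies in the Beaufort 6 band (strong breeze, 10.8–13.8 m/s).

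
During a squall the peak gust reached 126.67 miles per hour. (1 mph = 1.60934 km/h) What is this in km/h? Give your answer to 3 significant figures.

204 km/h

1 mph = 1.60934 km/h, so 126.67 × 1.60934 = 204 km/h.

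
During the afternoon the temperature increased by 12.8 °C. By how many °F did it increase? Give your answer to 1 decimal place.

23.0 °F

Converting a difference, only the 9/5 scale factor applies: Δ°F = 12.8 × 1.8 = 23.0 °F.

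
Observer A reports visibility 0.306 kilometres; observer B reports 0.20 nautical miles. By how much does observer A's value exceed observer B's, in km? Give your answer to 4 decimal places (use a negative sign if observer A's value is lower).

observer B: 0.20 nmi = 0.370400 km.
Difference: 0.306000 − 0.370400 = -0.0644 km.

-0.0644 km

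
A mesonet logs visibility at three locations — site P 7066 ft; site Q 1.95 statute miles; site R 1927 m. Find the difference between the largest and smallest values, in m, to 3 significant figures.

1210 m

site P: 7066 ft = 2153.72 m.
site Q: 1.95 SM = 3138.22 m.
Spread: 3138.22 − 1927.00 = 1210 m.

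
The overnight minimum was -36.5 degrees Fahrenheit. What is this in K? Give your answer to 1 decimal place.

235.1 K

First to °C: -38.06 °C.
Then to K: 235.1 K.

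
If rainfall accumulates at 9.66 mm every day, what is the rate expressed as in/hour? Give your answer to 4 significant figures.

9.66 mm/day × 0.0393701 in/mm × 0.0416667 day/hour = 0.01585 in/hour.

0.01585 in/hour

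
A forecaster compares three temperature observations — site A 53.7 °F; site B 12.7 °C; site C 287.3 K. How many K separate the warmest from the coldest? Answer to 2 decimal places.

site A: 53.7 °F = 12.056 °C.
site C: 287.3 K = 14.150 °C.
Spread: 14.150 − 12.056 = 2.094 °C.

2.09 K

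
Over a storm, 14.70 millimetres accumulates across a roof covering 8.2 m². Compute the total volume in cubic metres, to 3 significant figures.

1 mm over 1 m² is 1 L, so volume = 14.7 × 8.2 = 120.54 L = 0.121 m³.

0.121 cubic metres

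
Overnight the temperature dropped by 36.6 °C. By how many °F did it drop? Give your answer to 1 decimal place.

For a temperature change the 32° offset cancels: Δ°F = 36.6 × 1.8 = 65.9 °F.

65.9 °F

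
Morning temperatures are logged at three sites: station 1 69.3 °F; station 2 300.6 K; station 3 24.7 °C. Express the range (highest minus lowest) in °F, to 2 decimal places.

12.11 °F

station 1: 69.3 °F = 20.722 °C.
station 2: 300.6 K = 27.450 °C.
Spread: 27.450 − 20.722 = 6.728 °C = 12.11 °F.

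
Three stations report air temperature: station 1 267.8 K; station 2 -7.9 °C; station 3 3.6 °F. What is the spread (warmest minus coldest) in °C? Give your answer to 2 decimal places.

station 1: 267.8 K = -5.350 °C.
station 3: 3.6 °F = -15.778 °C.
Spread: (-5.350) − (-15.778) = 10.428 °C.

10.43 °C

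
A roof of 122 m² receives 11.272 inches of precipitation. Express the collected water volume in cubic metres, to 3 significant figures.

34.9 cubic metres

Depth: 11.272 in × 25.4 = 286.3088 mm.
1 mm over 1 m² is 1 L, so volume = 286.3088 × 122 = 34929.674 L = 34.9 m³.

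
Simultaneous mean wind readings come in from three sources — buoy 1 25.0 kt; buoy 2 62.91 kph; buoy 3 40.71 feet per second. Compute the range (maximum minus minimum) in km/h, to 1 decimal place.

18.2 km/h

buoy 1: 25.0 kt = 46.300 km/h.
buoy 3: 40.71 ft/s = 44.670 km/h.
Spread: 62.910 − 44.670 = 18.2 km/h.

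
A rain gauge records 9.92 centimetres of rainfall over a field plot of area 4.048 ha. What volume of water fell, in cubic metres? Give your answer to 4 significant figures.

Depth: 9.92 cm × 10 = 99.2 mm.
Area: 4.048 ha = 40480 m².
1 mm over 1 m² is 1 L, so volume = 99.2 × 40480 = 4015616 L = 4016 m³.

4016 cubic metres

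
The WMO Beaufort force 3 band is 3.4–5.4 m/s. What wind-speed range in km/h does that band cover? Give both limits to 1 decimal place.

12.2 to 19.4 km/h

3.4–5.4 m/s × 3.6 = 12.2–19.4 km/h.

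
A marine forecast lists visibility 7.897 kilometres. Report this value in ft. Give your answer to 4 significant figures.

25910 ft

1 km = 3280.84 ft, so 7.897 × 3280.84 = 25910 ft.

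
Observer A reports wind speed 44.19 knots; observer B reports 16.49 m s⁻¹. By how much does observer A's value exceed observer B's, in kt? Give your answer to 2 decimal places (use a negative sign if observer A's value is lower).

12.14 kt

observer B: 16.49 m/s = 32.0540 kt.
Difference: 44.1900 − 32.0540 = 12.14 kt.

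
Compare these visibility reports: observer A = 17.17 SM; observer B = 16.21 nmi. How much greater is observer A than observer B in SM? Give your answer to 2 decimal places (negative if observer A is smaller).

observer B: 16.21 nmi = 18.6541 SM.
Difference: 17.1700 − 18.6541 = -1.48 SM.

-1.48 SM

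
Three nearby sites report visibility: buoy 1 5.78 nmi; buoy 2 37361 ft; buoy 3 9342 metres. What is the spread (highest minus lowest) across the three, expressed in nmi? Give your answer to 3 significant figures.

buoy 2: 37361 ft = 6.1488 nmi.
buoy 3: 9342 m = 5.0443 nmi.
Spread: 6.1488 − 5.0443 = 1.10 nmi.

1.10 nmi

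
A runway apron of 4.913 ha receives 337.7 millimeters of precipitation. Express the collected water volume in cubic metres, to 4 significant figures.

Area: 4.913 ha = 49130 m².
1 mm over 1 m² is 1 L, so volume = 337.7 × 49130 = 16591201 L = 16590 m³.

16590 cubic metres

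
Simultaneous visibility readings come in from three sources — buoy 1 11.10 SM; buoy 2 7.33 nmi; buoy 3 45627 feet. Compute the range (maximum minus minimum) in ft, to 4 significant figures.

buoy 1: 11.10 SM = 58608.00 ft.
buoy 2: 7.33 nmi = 44537.93 ft.
Spread: 58608.00 − 44537.93 = 14070 ft.

14070 ft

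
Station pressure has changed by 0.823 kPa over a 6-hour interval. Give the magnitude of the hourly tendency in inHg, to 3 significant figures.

0.0405 inHg per hour

0.823 kPa / 6 h × 0.2953 inHg/kPa = 0.0405 inHg/h.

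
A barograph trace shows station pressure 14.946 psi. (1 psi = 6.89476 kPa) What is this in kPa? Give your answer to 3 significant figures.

1 psi = 6.89476 kPa, so 14.946 × 6.89476 = 103 kPa.

103 kPa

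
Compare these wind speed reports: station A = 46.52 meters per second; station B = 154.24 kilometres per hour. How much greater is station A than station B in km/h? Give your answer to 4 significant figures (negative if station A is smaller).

13.23 km/h

station A: 46.52 m/s = 167.4720 km/h.
Difference: 167.4720 − 154.2400 = 13.23 km/h.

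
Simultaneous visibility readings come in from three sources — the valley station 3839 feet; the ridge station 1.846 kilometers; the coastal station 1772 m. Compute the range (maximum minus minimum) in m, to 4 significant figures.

the valley station: 3839 ft = 1170.127 m.
the ridge station: 1.846 km = 1846.000 m.
Spread: 1846.000 − 1170.127 = 675.9 m.

675.9 m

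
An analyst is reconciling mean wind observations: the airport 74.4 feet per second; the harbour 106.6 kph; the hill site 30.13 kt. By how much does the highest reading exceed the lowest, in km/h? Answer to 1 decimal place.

50.8 km/h

the airport: 74.4 ft/s = 81.638 km/h.
the hill site: 30.13 kt = 55.801 km/h.
Spread: 106.600 − 55.801 = 50.8 km/h.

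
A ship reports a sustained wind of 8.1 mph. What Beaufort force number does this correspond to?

8.1 mph = 3.6 m/s, which is Beaufort 3 (gentle breeze, 3.4–5.4 m/s).

Beaufort force 3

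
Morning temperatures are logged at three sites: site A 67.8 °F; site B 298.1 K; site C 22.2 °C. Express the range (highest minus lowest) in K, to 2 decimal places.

site A: 67.8 °F = 19.889 °C.
site B: 298.1 K = 24.950 °C.
Spread: 24.950 − 19.889 = 5.061 °C.

5.06 K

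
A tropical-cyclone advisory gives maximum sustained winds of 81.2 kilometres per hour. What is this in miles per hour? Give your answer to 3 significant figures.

50.5 mph

1 km/h = 0.621371 mph, so 81.2 × 0.621371 = 50.5 mph.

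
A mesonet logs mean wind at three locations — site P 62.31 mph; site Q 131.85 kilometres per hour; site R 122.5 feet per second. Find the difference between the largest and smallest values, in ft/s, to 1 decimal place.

31.1 ft/s

site P: 62.31 mph = 91.388 ft/s.
site Q: 131.85 km/h = 120.161 ft/s.
Spread: 122.500 − 91.388 = 31.1 ft/s.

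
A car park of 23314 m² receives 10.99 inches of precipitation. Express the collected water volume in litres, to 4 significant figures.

Depth: 10.99 in × 25.4 = 279.146 mm.
1 mm over 1 m² is 1 L, so volume = 279.146 × 23314 = 6508009.8 L ≈ 6508000 L.

6508000 litres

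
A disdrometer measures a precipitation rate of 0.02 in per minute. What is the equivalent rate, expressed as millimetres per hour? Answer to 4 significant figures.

30.48 mm/hour

0.02 in/minute × 25.4 mm/in × 60 minute/hour = 30.48 mm/hour.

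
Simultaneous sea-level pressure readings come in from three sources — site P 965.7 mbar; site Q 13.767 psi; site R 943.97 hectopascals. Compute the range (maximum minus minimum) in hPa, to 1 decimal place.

site P: 965.7 mb = 965.700 hPa.
site Q: 13.767 psi = 949.201 hPa.
Spread: 965.700 − 943.970 = 21.7 hPa.

21.7 hPa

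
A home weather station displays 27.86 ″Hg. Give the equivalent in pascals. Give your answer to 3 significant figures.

1 inHg = 3386.39 Pa, so 27.86 × 3386.39 = 94300 Pa.

94300 Pa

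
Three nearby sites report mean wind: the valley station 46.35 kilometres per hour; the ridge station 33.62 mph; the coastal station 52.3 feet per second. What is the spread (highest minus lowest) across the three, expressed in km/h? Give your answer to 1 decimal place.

11.0 km/h

the ridge station: 33.62 mph = 54.106 km/h.
the coastal station: 52.3 ft/s = 57.388 km/h.
Spread: 57.388 − 46.350 = 11.0 km/h.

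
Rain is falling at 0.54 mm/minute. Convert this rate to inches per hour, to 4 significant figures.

1.276 in/hour

0.54 mm/minute × 0.0393701 in/mm × 60 minute/hour = 1.276 in/hour.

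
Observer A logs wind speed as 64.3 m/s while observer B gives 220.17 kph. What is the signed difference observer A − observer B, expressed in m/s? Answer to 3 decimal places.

3.142 m/s

observer B: 220.17 km/h = 61.15833 m/s.
Difference: 64.30000 − 61.15833 = 3.142 m/s.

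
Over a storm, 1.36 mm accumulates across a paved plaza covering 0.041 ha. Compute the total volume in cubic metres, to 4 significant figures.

0.5576 cubic metres

Area: 0.041 ha = 410 m².
1 mm over 1 m² is 1 L, so volume = 1.36 × 410 = 557.6 L = 0.5576 m³.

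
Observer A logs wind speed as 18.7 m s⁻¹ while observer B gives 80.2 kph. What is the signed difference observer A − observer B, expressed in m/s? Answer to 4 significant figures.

-3.578 m/s

observer B: 80.2 km/h = 22.27778 m/s.
Difference: 18.70000 − 22.27778 = -3.578 m/s.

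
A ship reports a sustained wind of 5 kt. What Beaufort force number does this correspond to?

5 kt lies in the Beaufort 2 band (light breeze, 4–6 kt).

Beaufort force 2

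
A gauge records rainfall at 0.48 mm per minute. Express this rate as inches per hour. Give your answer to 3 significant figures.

1.13 in/hour

0.48 mm/minute × 0.0393701 in/mm × 60 minute/hour = 1.13 in/hour.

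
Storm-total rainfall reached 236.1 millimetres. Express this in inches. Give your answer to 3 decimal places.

9.295 in

1 mm = 0.0393701 in, so 236.1 × 0.0393701 = 9.295 in.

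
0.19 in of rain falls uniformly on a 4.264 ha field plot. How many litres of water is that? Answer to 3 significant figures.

Depth: 0.19 in × 25.4 = 4.826 mm.
Area: 4.264 ha = 42640 m².
1 mm over 1 m² is 1 L, so volume = 4.826 × 42640 = 205780.64 L ≈ 206000 L.

206000 litres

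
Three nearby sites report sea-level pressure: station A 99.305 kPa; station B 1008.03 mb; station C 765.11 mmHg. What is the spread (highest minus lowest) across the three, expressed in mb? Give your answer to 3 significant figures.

station A: 99.305 kPa = 993.050 mb.
station C: 765.11 mmHg = 1020.063 mb.
Spread: 1020.063 − 993.050 = 27.0 mb.

27.0 mb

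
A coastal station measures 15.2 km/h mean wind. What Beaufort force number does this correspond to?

15.2 km/h = 4.2 m/s, which is Beaufort 3 (gentle breeze, 3.4–5.4 m/s).

Beaufort force 3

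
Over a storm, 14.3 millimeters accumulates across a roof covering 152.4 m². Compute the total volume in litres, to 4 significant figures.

1 mm over 1 m² is 1 L, so volume = 14.3 × 152.4 = 2179.32 L ≈ 2179 L.

2179 litres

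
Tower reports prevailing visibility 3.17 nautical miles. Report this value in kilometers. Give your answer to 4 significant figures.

5.871 km

1 nmi = 1.852 km, so 3.17 × 1.852 = 5.871 km.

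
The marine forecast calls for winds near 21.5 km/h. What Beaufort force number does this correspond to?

21.5 km/h = 6.0 m/s, which is Beaufort 4 (moderate breeze, 5.5–7.9 m/s).

Beaufort force 4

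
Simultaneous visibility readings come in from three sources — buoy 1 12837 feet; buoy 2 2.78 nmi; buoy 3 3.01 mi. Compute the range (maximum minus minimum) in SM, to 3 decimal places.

0.768 SM

buoy 1: 12837 ft = 2.43125 SM.
buoy 2: 2.78 nmi = 3.19917 SM.
Spread: 3.19917 − 2.43125 = 0.768 SM.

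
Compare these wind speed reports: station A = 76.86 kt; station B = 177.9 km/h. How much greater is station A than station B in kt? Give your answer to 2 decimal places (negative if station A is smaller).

-19.20 kt

station B: 177.9 km/h = 96.0583 kt.
Difference: 76.8600 − 96.0583 = -19.20 kt.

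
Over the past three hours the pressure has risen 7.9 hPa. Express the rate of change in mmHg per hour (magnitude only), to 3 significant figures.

7.9 hPa / 3 h × 0.750062 mmHg/hPa = 1.98 mmHg/h.

1.98 mmHg per hour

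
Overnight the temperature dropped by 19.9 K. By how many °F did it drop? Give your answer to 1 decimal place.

A change of 1 °C equals a change of 1.8 °F: Δ°F = 19.9 × 1.8 = 35.8 °F.

35.8 °F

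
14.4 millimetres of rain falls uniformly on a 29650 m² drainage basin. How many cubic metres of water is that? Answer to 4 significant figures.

427.0 cubic metres

1 mm over 1 m² is 1 L, so volume = 14.4 × 29650 = 426960 L = 427.0 m³.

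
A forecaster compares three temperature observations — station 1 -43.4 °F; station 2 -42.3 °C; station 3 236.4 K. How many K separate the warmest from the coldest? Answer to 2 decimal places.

5.55 K

station 1: -43.4 °F = -41.889 °C.
station 3: 236.4 K = -36.750 °C.
Spread: (-36.750) − (-42.300) = 5.550 °C.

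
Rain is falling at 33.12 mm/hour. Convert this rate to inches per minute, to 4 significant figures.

33.12 mm/hour × 0.0393701 in/mm × 0.0166667 hour/minute = 0.02173 in/minute.

0.02173 in/minute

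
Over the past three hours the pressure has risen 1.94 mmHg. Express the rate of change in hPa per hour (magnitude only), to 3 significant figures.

1.94 mmHg / 3 h × 1.33322 hPa/mmHg = 0.862 hPa/h.

0.862 hPa per hour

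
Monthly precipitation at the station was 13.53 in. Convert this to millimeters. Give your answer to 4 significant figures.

1 in = 25.4 mm, so 13.53 × 25.4 = 343.7 mm.

343.7 mm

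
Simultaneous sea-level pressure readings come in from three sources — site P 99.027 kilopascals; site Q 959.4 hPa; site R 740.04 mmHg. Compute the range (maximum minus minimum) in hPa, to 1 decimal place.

site P: 99.027 kPa = 990.270 hPa.
site R: 740.04 mmHg = 986.639 hPa.
Spread: 990.270 − 959.400 = 30.9 hPa.

30.9 hPa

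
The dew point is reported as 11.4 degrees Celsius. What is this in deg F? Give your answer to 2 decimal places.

°F = °C × 9/5 + 32 = 11.4 × 1.8 + 32 = 52.52 °F.

52.52 °F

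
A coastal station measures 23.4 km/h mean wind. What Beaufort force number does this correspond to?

Beaufort force 4

23.4 km/h = 6.5 m/s, which is Beaufort 4 (moderate breeze, 5.5–7.9 m/s).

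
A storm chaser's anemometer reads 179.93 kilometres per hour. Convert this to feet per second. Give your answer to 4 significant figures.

164.0 ft/s

1 km/h = 0.911344 ft/s, so 179.93 × 0.911344 = 164.0 ft/s.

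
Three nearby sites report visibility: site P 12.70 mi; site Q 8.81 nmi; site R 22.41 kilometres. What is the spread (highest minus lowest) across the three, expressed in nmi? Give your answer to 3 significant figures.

site P: 12.70 SM = 11.0360 nmi.
site R: 22.41 km = 12.1004 nmi.
Spread: 12.1004 − 8.8100 = 3.29 nmi.

3.29 nmi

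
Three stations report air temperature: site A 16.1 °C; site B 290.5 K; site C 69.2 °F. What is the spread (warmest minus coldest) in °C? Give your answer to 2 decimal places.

site B: 290.5 K = 17.350 °C.
site C: 69.2 °F = 20.667 °C.
Spread: 20.667 − 16.100 = 4.567 °C.

4.57 °C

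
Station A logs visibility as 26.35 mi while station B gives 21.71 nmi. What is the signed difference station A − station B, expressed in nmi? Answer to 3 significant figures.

station A: 26.35 SM = 22.8975 nmi.
Difference: 22.8975 − 21.7100 = 1.19 nmi.

1.19 nmi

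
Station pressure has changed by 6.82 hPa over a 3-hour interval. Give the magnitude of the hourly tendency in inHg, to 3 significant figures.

0.0671 inHg per hour

6.82 hPa / 3 h × 0.02953 inHg/hPa = 0.0671 inHg/h.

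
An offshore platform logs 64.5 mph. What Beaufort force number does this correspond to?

Beaufort force 11

64.5 mph = 28.8 m/s, which is Beaufort 11 (violent storm, 28.5–32.6 m/s).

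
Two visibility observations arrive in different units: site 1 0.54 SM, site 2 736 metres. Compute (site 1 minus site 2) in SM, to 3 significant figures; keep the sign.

site 2: 736 m = 0.457329 SM.
Difference: 0.540000 − 0.457329 = 0.0827 SM.

0.0827 SM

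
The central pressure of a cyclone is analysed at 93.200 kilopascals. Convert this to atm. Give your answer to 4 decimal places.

0.9198 atm

1 kPa = 0.00986923 atm, so 93.200 × 0.00986923 = 0.9198 atm.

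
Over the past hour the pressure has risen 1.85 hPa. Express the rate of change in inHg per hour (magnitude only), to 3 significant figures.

1.85 hPa / 1 h × 0.02953 inHg/hPa = 0.0546 inHg/h.

0.0546 inHg per hour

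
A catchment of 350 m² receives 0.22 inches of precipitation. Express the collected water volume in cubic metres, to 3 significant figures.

1.96 cubic metres

Depth: 0.22 in × 25.4 = 5.588 mm.
1 mm over 1 m² is 1 L, so volume = 5.588 × 350 = 1955.8 L = 1.96 m³.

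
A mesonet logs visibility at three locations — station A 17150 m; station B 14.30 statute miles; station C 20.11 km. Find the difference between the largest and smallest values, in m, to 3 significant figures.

station B: 14.30 SM = 23013.62 m.
station C: 20.11 km = 20110.00 m.
Spread: 23013.62 − 17150.00 = 5860 m.

5860 m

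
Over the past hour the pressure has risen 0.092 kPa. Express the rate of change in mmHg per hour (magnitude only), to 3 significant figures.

0.690 mmHg per hour

0.092 kPa / 1 h × 7.50062 mmHg/kPa = 0.690 mmHg/h.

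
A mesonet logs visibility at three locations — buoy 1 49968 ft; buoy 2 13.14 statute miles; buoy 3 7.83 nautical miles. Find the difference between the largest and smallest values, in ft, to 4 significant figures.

buoy 2: 13.14 SM = 69379.20 ft.
buoy 3: 7.83 nmi = 47575.98 ft.
Spread: 69379.20 − 47575.98 = 21800 ft.

21800 ft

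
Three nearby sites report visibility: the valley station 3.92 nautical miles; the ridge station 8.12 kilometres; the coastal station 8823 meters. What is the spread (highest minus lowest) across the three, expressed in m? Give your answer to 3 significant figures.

1560 m

the valley station: 3.92 nmi = 7259.84 m.
the ridge station: 8.12 km = 8120.00 m.
Spread: 8823.00 − 7259.84 = 1560 m.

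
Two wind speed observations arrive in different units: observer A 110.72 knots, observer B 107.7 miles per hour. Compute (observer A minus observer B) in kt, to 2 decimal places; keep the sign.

17.13 kt

observer B: 107.7 mph = 93.5887 kt.
Difference: 110.7200 − 93.5887 = 17.13 kt.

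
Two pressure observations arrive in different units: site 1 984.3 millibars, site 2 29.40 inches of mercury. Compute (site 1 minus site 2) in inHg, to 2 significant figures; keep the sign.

-0.33 inHg

site 1: 984.3 mb = 29.0664 inHg.
Difference: 29.0664 − 29.4000 = -0.33 inHg.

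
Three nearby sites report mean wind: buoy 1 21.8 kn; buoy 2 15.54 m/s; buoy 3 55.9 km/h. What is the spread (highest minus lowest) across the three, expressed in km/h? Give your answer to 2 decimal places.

15.57 km/h

buoy 1: 21.8 kt = 40.3736 km/h.
buoy 2: 15.54 m/s = 55.9440 km/h.
Spread: 55.9440 − 40.3736 = 15.57 km/h.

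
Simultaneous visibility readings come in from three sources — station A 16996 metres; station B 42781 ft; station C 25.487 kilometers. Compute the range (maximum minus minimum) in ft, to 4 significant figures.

40840 ft

station A: 16996 m = 55761.15 ft.
station C: 25.487 km = 83618.77 ft.
Spread: 83618.77 − 42781.00 = 40840 ft.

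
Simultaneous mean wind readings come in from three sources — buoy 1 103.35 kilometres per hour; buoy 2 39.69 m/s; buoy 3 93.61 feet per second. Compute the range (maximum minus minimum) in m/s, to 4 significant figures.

11.16 m/s

buoy 1: 103.35 km/h = 28.7083 m/s.
buoy 3: 93.61 ft/s = 28.5323 m/s.
Spread: 39.6900 − 28.5323 = 11.16 m/s.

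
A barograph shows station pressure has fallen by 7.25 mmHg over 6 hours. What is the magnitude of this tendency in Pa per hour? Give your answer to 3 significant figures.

161 Pa per hour

7.25 mmHg / 6 h × 133.322 Pa/mmHg = 161 Pa/h.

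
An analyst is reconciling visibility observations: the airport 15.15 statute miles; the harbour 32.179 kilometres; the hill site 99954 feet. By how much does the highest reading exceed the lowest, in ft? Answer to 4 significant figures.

the airport: 15.15 SM = 79992.00 ft.
the harbour: 32.179 km = 105574.15 ft.
Spread: 105574.15 − 79992.00 = 25580 ft.

25580 ft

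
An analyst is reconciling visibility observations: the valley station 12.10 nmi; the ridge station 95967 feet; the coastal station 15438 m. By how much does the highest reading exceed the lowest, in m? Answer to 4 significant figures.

13810 m

the valley station: 12.10 nmi = 22409.20 m.
the ridge station: 95967 ft = 29250.74 m.
Spread: 29250.74 − 15438.00 = 13810 m.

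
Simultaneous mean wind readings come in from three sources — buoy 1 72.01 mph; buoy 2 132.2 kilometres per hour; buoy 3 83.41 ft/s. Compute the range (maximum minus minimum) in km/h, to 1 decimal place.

40.7 km/h

buoy 1: 72.01 mph = 115.889 km/h.
buoy 3: 83.41 ft/s = 91.524 km/h.
Spread: 132.200 − 91.524 = 40.7 km/h.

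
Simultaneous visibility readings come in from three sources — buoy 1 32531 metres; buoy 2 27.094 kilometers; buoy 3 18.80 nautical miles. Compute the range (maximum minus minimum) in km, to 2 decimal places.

7.72 km

buoy 1: 32531 m = 32.5310 km.
buoy 3: 18.80 nmi = 34.8176 km.
Spread: 34.8176 − 27.0940 = 7.72 km.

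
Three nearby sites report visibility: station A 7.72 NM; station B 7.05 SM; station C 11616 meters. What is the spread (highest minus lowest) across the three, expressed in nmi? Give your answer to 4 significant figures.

station B: 7.05 SM = 6.12628 nmi.
station C: 11616 m = 6.27214 nmi.
Spread: 7.72000 − 6.12628 = 1.594 nmi.

1.594 nmi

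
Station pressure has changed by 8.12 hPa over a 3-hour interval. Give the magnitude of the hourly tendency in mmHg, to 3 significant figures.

8.12 hPa / 3 h × 0.750062 mmHg/hPa = 2.03 mmHg/h.

2.03 mmHg per hour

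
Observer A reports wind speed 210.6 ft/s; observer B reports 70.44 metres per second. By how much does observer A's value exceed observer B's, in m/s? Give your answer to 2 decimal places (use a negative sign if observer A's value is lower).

observer A: 210.6 ft/s = 64.1909 m/s.
Difference: 64.1909 − 70.4400 = -6.25 m/s.

-6.25 m/s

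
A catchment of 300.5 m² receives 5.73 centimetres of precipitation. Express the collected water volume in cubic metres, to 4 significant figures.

Depth: 5.73 cm × 10 = 57.3 mm.
1 mm over 1 m² is 1 L, so volume = 57.3 × 300.5 = 17218.65 L = 17.22 m³.

17.22 cubic metres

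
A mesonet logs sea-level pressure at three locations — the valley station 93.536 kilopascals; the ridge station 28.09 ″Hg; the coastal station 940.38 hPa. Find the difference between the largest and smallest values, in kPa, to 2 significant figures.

the ridge station: 28.09 inHg = 95.124 kPa.
the coastal station: 940.38 hPa = 94.038 kPa.
Spread: 95.124 − 93.536 = 1.6 kPa.

1.6 kPa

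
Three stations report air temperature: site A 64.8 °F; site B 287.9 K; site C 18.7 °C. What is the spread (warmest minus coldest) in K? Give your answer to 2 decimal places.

3.95 K

site A: 64.8 °F = 18.222 °C.
site B: 287.9 K = 14.750 °C.
Spread: 18.700 − 14.750 = 3.950 °C.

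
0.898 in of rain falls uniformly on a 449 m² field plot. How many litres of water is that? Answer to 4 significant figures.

Depth: 0.898 in × 25.4 = 22.8092 mm.
1 mm over 1 m² is 1 L, so volume = 22.8092 × 449 = 10241.331 L ≈ 10240 L.

10240 litres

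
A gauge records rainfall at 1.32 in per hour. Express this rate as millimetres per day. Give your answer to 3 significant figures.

805 mm/day

1.32 in/hour × 25.4 mm/in × 24 hour/day = 805 mm/day.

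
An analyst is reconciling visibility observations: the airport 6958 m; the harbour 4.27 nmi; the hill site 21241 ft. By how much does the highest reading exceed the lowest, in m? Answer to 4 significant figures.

1434 m

the harbour: 4.27 nmi = 7908.04 m.
the hill site: 21241 ft = 6474.26 m.
Spread: 7908.04 − 6474.26 = 1434 m.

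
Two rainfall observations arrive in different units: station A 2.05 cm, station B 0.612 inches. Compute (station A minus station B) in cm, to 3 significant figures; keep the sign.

0.496 cm

station B: 0.612 in = 1.55448 cm.
Difference: 2.05000 − 1.55448 = 0.496 cm.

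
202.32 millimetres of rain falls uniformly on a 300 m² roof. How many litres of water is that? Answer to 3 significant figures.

1 mm over 1 m² is 1 L, so volume = 202.32 × 300 = 60696 L ≈ 60700 L.

60700 litres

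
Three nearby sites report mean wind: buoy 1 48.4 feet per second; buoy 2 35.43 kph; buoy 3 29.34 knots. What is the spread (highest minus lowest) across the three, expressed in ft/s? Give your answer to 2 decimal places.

buoy 2: 35.43 km/h = 32.2889 ft/s.
buoy 3: 29.34 kt = 49.5203 ft/s.
Spread: 49.5203 − 32.2889 = 17.23 ft/s.

17.23 ft/s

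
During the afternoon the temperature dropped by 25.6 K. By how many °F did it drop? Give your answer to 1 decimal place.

A change of 1 °C equals a change of 1.8 °F: Δ°F = 25.6 × 1.8 = 46.1 °F.

46.1 °F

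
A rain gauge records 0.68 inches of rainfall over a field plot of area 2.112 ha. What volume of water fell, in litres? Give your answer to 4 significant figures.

Depth: 0.68 in × 25.4 = 17.272 mm.
Area: 2.112 ha = 21120 m².
1 mm over 1 m² is 1 L, so volume = 17.272 × 21120 = 364784.64 L ≈ 364800 L.

364800 litres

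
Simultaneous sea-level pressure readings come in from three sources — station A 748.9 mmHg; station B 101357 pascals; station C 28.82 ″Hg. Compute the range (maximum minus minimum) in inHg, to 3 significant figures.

1.11 inHg

station A: 748.9 mmHg = 29.4842 inHg.
station B: 101357 Pa = 29.9307 inHg.
Spread: 29.9307 − 28.8200 = 1.11 inHg.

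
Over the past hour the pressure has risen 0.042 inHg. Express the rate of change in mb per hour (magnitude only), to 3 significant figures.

1.42 mb per hour

0.042 inHg / 1 h × 33.8639 mb/inHg = 1.42 mb/h.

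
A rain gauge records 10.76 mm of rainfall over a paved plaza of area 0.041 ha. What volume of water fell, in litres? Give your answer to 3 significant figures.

Area: 0.041 ha = 410 m².
1 mm over 1 m² is 1 L, so volume = 10.76 × 410 = 4411.6 L ≈ 4410 L.

4410 litres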